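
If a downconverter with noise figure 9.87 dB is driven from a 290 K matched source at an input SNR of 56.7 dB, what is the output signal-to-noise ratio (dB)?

By definition F = SNR_in/SNR_out, so in dB: SNR_out = SNR_in − NF
SNR_out = 56.7 − 9.87 = 46.83 dB

46.83 dB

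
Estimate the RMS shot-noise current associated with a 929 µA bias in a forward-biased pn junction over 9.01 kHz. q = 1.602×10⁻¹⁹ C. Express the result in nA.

1.64 nA

I_n = √(2qI·B)
2qI·B = 2 × 1.602×10⁻¹⁹ × 9.29×10⁻⁴ × 9.01×10³ = 2.68×10⁻¹⁸ A²
I_n = √(2.68×10⁻¹⁸) = 1.64×10⁻⁹ A = 1.64 nA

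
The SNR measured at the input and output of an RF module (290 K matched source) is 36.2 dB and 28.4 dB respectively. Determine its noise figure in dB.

7.8 dB

NF (dB) = SNR_in(dB) − SNR_out(dB) when the source is at T₀
NF = 36.2 − 28.4 = 7.8 dB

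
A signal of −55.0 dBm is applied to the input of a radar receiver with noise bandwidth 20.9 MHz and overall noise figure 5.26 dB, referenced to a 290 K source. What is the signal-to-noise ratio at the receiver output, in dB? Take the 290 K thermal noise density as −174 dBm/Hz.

Noise floor: N = −174 + 10 log₁₀(B) + NF
10 log₁₀(2.09×10⁷) = 73.2 dB
N = −174 + 73.2 + 5.26 = −95.54 dBm
SNR = P_sig − N = −55.0 − (−95.54) = 40.54 dB → 40.5 dB

40.5 dB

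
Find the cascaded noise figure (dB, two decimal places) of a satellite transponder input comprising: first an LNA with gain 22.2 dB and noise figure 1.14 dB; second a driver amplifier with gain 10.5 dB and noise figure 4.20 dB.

Convert to linear (a loss of L dB is a gain of −L dB): F_i = 10^(NF_i/10), G_i = 10^(G_i,dB/10)
  Stage 1: F_1 = 10^(1.14/10) = 1.300, G_1 = 10^(22.2/10) = 166.0
  Stage 2: F_2 = 10^(4.20/10) = 2.630, G_2 = 10^(10.5/10) = 11.22
Friis cascade:
  F = 1.300 + (2.630 − 1)/166.0 = 1.310
NF = 10 log₁₀(1.310) = 1.17 dB

1.17 dB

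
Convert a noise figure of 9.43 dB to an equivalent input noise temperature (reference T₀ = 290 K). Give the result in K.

F = 10^(9.43/10) = 8.77001
T_e = (F − 1)·T₀ = (8.77001 − 1) × 290 = 2253 K

2253 K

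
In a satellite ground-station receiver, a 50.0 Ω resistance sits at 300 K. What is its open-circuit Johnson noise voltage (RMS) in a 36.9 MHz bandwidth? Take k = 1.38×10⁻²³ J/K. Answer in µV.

V_n = √(4kTRB)
4kTRB = 4 × 1.38×10⁻²³ × 300 × 5.00×10¹ × 3.69×10⁷ = 3.06×10⁻¹¹ V²
V_n = √(3.06×10⁻¹¹) = 5.53×10⁻⁶ V = 5.53 µV

5.53 µV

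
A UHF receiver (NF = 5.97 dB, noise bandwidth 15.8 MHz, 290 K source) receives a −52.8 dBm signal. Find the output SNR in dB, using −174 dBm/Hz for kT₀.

43.2 dB

Noise floor: N = −174 + 10 log₁₀(B) + NF
10 log₁₀(1.58×10⁷) = 71.99 dB
N = −174 + 71.99 + 5.97 = −96.04 dBm
SNR = P_sig − N = −52.8 − (−96.04) = 43.24 dB → 43.2 dB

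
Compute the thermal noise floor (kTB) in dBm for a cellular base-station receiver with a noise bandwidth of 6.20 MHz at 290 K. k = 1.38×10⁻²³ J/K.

−106.1 dBm

P_n = kTB = 1.38×10⁻²³ × 290 × 6.20×10⁶ = 2.48×10⁻¹⁴ W
In dBm: 10 log₁₀(2.48×10⁻¹⁴ / 10⁻³) = −106.1 dBm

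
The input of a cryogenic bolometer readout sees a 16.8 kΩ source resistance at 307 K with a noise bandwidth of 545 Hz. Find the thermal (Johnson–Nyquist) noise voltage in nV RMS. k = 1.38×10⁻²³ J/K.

V_n = √(4kTRB)
4kTRB = 4 × 1.38×10⁻²³ × 307 × 1.68×10⁴ × 5.45×10² = 1.55×10⁻¹³ V²
V_n = √(1.55×10⁻¹³) = 3.94×10⁻⁷ V = 394 nV

394 nV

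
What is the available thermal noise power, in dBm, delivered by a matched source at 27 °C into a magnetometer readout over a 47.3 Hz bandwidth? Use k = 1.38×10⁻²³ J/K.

−157.1 dBm

T = 27 °C + 273.15 = 300.15 K
P_n = kTB = 1.38×10⁻²³ × 300.15 × 4.73×10¹ = 1.96×10⁻¹⁹ W
In dBm: 10 log₁₀(1.96×10⁻¹⁹ / 10⁻³) = −157.1 dBm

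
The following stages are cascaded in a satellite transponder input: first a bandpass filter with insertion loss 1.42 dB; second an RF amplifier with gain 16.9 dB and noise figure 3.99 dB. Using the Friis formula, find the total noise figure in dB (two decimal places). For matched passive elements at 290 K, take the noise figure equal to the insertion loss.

5.41 dB

Convert to linear (a loss of L dB is a gain of −L dB): F_i = 10^(NF_i/10), G_i = 10^(G_i,dB/10)
  Stage 1: F_1 = 10^(1.42/10) = 1.387, G_1 = 10^(−1.42/10) = 0.7211
  Stage 2: F_2 = 10^(3.99/10) = 2.506, G_2 = 10^(16.9/10) = 48.98
Friis cascade:
  F = 1.387 + (2.506 − 1)/0.7211 = 3.475
NF = 10 log₁₀(3.475) = 5.41 dB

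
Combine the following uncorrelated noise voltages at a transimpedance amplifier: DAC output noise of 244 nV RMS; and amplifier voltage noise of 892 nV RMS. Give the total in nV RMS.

Uncorrelated sources add in power (mean-square): V_tot = √(ΣV_i²)
V_tot = √[(2.44×10⁻⁷)² + (8.92×10⁻⁷)²] = 9.25×10⁻⁷ V = 925 nV

925 nV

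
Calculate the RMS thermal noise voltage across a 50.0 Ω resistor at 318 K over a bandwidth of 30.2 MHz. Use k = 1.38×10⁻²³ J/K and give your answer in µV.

5.15 µV

V_n = √(4kTRB)
4kTRB = 4 × 1.38×10⁻²³ × 318 × 5.00×10¹ × 3.02×10⁷ = 2.65×10⁻¹¹ V²
V_n = √(2.65×10⁻¹¹) = 5.15×10⁻⁶ V = 5.15 µV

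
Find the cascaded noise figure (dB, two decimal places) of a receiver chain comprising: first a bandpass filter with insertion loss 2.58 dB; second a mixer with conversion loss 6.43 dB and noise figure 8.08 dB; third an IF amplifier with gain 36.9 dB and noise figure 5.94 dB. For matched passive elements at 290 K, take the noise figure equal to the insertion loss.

Convert to linear (a loss of L dB is a gain of −L dB): F_i = 10^(NF_i/10), G_i = 10^(G_i,dB/10)
  Stage 1: F_1 = 10^(2.58/10) = 1.811, G_1 = 10^(−2.58/10) = 0.5521
  Stage 2: F_2 = 10^(8.08/10) = 6.427, G_2 = 10^(−6.43/10) = 0.2275
  Stage 3: F_3 = 10^(5.94/10) = 3.926, G_3 = 10^(36.9/10) = 4898
Friis cascade:
  F = 1.811 + (6.427 − 1)/0.5521 + (3.926 − 1)/0.1256 = 34.94
NF = 10 log₁₀(34.94) = 15.43 dB

15.43 dB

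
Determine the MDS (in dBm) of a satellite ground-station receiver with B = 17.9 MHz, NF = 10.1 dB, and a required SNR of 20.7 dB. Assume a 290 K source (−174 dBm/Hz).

−70.7 dBm

Sensitivity = −174 + 10 log₁₀(B) + NF + SNR_min
= −174 + 72.53 + 10.1 + 20.7
= −70.67 dBm → −70.7 dBm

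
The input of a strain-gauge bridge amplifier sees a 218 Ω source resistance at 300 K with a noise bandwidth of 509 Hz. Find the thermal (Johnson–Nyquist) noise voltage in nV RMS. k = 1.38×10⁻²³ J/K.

42.9 nV

V_n = √(4kTRB)
4kTRB = 4 × 1.38×10⁻²³ × 300 × 2.18×10² × 5.09×10² = 1.84×10⁻¹⁵ V²
V_n = √(1.84×10⁻¹⁵) = 4.29×10⁻⁸ V = 42.9 nV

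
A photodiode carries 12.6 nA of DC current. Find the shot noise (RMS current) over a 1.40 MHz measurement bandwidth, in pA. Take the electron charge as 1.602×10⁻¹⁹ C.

75.2 pA

I_n = √(2qI·B)
2qI·B = 2 × 1.602×10⁻¹⁹ × 1.26×10⁻⁸ × 1.40×10⁶ = 5.65×10⁻²¹ A²
I_n = √(5.65×10⁻²¹) = 7.52×10⁻¹¹ A = 75.2 pA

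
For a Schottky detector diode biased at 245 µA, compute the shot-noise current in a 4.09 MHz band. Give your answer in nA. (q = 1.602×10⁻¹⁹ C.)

I_n = √(2qI·B)
2qI·B = 2 × 1.602×10⁻¹⁹ × 2.45×10⁻⁴ × 4.09×10⁶ = 3.21×10⁻¹⁶ A²
I_n = √(3.21×10⁻¹⁶) = 1.79×10⁻⁸ A = 17.9 nA

17.9 nA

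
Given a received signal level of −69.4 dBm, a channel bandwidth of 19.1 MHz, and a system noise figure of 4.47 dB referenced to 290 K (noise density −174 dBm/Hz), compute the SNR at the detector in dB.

Noise floor: N = −174 + 10 log₁₀(B) + NF
10 log₁₀(1.91×10⁷) = 72.81 dB
N = −174 + 72.81 + 4.47 = −96.72 dBm
SNR = P_sig − N = −69.4 − (−96.72) = 27.32 dB → 27.3 dB

27.3 dB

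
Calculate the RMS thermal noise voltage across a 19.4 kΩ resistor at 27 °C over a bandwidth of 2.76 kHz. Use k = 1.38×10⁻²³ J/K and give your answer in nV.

942 nV

T = 27 °C + 273.15 = 300.15 K
V_n = √(4kTRB)
4kTRB = 4 × 1.38×10⁻²³ × 300.15 × 1.94×10⁴ × 2.76×10³ = 8.87×10⁻¹³ V²
V_n = √(8.87×10⁻¹³) = 9.42×10⁻⁷ V = 942 nV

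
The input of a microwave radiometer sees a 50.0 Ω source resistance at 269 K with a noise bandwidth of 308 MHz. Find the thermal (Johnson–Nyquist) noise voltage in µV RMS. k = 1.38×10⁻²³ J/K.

15.1 µV

V_n = √(4kTRB)
4kTRB = 4 × 1.38×10⁻²³ × 269 × 5.00×10¹ × 3.08×10⁸ = 2.29×10⁻¹⁰ V²
V_n = √(2.29×10⁻¹⁰) = 1.51×10⁻⁵ V = 15.1 µV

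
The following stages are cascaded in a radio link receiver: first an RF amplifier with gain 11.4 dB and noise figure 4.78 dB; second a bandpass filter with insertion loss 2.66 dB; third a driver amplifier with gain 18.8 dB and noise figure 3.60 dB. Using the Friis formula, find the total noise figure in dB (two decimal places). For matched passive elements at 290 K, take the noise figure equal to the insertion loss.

5.11 dB

Convert to linear (a loss of L dB is a gain of −L dB): F_i = 10^(NF_i/10), G_i = 10^(G_i,dB/10)
  Stage 1: F_1 = 10^(4.78/10) = 3.006, G_1 = 10^(11.4/10) = 13.80
  Stage 2: F_2 = 10^(2.66/10) = 1.845, G_2 = 10^(−2.66/10) = 0.5420
  Stage 3: F_3 = 10^(3.60/10) = 2.291, G_3 = 10^(18.8/10) = 75.86
Friis cascade:
  F = 3.006 + (1.845 − 1)/13.80 + (2.291 − 1)/7.482 = 3.240
NF = 10 log₁₀(3.240) = 5.11 dB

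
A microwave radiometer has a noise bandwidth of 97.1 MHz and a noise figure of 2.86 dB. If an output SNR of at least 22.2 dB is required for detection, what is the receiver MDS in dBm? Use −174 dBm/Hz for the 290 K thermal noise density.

−69.1 dBm

Sensitivity = −174 + 10 log₁₀(B) + NF + SNR_min
= −174 + 79.87 + 2.86 + 22.2
= −69.07 dBm → −69.1 dBm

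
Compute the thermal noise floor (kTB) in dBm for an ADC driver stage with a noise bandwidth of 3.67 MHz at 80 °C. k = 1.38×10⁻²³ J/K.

T = 80 °C + 273.15 = 353.15 K
P_n = kTB = 1.38×10⁻²³ × 353.15 × 3.67×10⁶ = 1.79×10⁻¹⁴ W
In dBm: 10 log₁₀(1.79×10⁻¹⁴ / 10⁻³) = −107.5 dBm

−107.5 dBm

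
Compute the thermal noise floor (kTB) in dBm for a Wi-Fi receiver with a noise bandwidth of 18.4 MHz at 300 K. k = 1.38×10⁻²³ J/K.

P_n = kTB = 1.38×10⁻²³ × 300 × 1.84×10⁷ = 7.62×10⁻¹⁴ W
In dBm: 10 log₁₀(7.62×10⁻¹⁴ / 10⁻³) = −101.2 dBm

−101.2 dBm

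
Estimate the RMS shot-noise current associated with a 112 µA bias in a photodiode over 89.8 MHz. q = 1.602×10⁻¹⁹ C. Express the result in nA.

56.8 nA

I_n = √(2qI·B)
2qI·B = 2 × 1.602×10⁻¹⁹ × 1.12×10⁻⁴ × 8.98×10⁷ = 3.22×10⁻¹⁵ A²
I_n = √(3.22×10⁻¹⁵) = 5.68×10⁻⁸ A = 56.8 nA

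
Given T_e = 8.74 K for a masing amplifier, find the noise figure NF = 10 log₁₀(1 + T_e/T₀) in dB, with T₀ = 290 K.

0.129 dB

F = 1 + T_e/T₀ = 1 + 8.74/290 = 1.03014
NF = 10 log₁₀(1.03014) = 0.129 dB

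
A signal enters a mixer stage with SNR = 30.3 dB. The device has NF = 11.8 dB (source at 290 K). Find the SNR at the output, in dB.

18.5 dB

By definition F = SNR_in/SNR_out, so in dB: SNR_out = SNR_in − NF
SNR_out = 30.3 − 11.8 = 18.5 dB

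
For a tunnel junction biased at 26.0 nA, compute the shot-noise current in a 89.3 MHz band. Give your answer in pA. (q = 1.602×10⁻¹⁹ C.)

862 pA

I_n = √(2qI·B)
2qI·B = 2 × 1.602×10⁻¹⁹ × 2.60×10⁻⁸ × 8.93×10⁷ = 7.44×10⁻¹⁹ A²
I_n = √(7.44×10⁻¹⁹) = 8.62×10⁻¹⁰ A = 862 pA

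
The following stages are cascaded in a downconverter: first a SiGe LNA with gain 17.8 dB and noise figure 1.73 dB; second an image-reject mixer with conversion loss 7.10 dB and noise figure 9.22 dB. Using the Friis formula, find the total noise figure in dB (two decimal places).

Convert to linear (a loss of L dB is a gain of −L dB): F_i = 10^(NF_i/10), G_i = 10^(G_i,dB/10)
  Stage 1: F_1 = 10^(1.73/10) = 1.489, G_1 = 10^(17.8/10) = 60.26
  Stage 2: F_2 = 10^(9.22/10) = 8.356, G_2 = 10^(−7.10/10) = 0.1950
Friis cascade:
  F = 1.489 + (8.356 − 1)/60.26 = 1.611
NF = 10 log₁₀(1.611) = 2.07 dB

2.07 dB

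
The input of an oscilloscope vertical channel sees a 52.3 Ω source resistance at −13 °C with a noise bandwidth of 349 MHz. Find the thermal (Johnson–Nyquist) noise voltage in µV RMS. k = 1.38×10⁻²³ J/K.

16.2 µV

T = −13 °C + 273.15 = 260.15 K
V_n = √(4kTRB)
4kTRB = 4 × 1.38×10⁻²³ × 260.15 × 5.23×10¹ × 3.49×10⁸ = 2.62×10⁻¹⁰ V²
V_n = √(2.62×10⁻¹⁰) = 1.62×10⁻⁵ V = 16.2 µV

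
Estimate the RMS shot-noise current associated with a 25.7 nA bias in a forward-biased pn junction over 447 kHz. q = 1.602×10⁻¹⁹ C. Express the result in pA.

60.7 pA

I_n = √(2qI·B)
2qI·B = 2 × 1.602×10⁻¹⁹ × 2.57×10⁻⁸ × 4.47×10⁵ = 3.68×10⁻²¹ A²
I_n = √(3.68×10⁻²¹) = 6.07×10⁻¹¹ A = 60.7 pA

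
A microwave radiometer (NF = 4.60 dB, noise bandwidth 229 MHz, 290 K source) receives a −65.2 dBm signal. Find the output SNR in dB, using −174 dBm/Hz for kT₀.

20.6 dB

Noise floor: N = −174 + 10 log₁₀(B) + NF
10 log₁₀(2.29×10⁸) = 83.6 dB
N = −174 + 83.6 + 4.60 = −85.80 dBm
SNR = P_sig − N = −65.2 − (−85.80) = 20.60 dB → 20.6 dB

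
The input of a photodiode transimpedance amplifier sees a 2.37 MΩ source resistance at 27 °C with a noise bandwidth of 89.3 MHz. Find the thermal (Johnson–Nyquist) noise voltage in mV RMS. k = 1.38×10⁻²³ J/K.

T = 27 °C + 273.15 = 300.15 K
V_n = √(4kTRB)
4kTRB = 4 × 1.38×10⁻²³ × 300.15 × 2.37×10⁶ × 8.93×10⁷ = 3.51×10⁻⁶ V²
V_n = √(3.51×10⁻⁶) = 1.87×10⁻³ V = 1.87 mV

1.87 mV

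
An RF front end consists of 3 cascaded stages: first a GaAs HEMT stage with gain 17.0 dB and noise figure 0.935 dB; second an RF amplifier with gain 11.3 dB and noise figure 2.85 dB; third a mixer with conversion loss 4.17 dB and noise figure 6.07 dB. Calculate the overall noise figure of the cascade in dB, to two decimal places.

1.01 dB

Convert to linear (a loss of L dB is a gain of −L dB): F_i = 10^(NF_i/10), G_i = 10^(G_i,dB/10)
  Stage 1: F_1 = 10^(0.935/10) = 1.240, G_1 = 10^(17.0/10) = 50.12
  Stage 2: F_2 = 10^(2.85/10) = 1.928, G_2 = 10^(11.3/10) = 13.49
  Stage 3: F_3 = 10^(6.07/10) = 4.046, G_3 = 10^(−4.17/10) = 0.3828
Friis cascade:
  F = 1.240 + (1.928 − 1)/50.12 + (4.046 − 1)/676.1 = 1.263
NF = 10 log₁₀(1.263) = 1.01 dB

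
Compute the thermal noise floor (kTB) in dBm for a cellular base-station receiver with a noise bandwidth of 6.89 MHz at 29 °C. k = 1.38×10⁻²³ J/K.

T = 29 °C + 273.15 = 302.15 K
P_n = kTB = 1.38×10⁻²³ × 302.15 × 6.89×10⁶ = 2.87×10⁻¹⁴ W
In dBm: 10 log₁₀(2.87×10⁻¹⁴ / 10⁻³) = −105.4 dBm

−105.4 dBm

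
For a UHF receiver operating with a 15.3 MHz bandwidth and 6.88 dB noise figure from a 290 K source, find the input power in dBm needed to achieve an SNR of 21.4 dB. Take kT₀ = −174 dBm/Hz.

−73.9 dBm

Sensitivity = −174 + 10 log₁₀(B) + NF + SNR_min
= −174 + 71.85 + 6.88 + 21.4
= −73.87 dBm → −73.9 dBm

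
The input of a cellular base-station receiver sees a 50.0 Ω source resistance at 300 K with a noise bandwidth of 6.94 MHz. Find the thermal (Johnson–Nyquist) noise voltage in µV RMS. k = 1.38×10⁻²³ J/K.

2.40 µV

V_n = √(4kTRB)
4kTRB = 4 × 1.38×10⁻²³ × 300 × 5.00×10¹ × 6.94×10⁶ = 5.75×10⁻¹² V²
V_n = √(5.75×10⁻¹²) = 2.40×10⁻⁶ V = 2.40 µV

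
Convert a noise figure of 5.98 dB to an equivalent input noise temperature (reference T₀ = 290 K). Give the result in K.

859 K

F = 10^(5.98/10) = 3.96278
T_e = (F − 1)·T₀ = (3.96278 − 1) × 290 = 859 K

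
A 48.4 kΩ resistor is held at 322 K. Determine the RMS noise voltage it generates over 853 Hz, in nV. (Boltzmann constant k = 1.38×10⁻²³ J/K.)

857 nV

V_n = √(4kTRB)
4kTRB = 4 × 1.38×10⁻²³ × 322 × 4.84×10⁴ × 8.53×10² = 7.34×10⁻¹³ V²
V_n = √(7.34×10⁻¹³) = 8.57×10⁻⁷ V = 857 nV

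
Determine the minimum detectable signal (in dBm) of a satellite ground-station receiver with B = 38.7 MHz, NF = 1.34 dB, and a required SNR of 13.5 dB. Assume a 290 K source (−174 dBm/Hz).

−83.3 dBm

Sensitivity = −174 + 10 log₁₀(B) + NF + SNR_min
= −174 + 75.88 + 1.34 + 13.5
= −83.28 dBm → −83.3 dBm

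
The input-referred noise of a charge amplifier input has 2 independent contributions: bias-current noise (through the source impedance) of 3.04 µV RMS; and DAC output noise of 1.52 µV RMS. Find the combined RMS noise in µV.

3.40 µV

Uncorrelated sources add in power (mean-square): V_tot = √(ΣV_i²)
V_tot = √[(3.04×10⁻⁶)² + (1.52×10⁻⁶)²] = 3.40×10⁻⁶ V = 3.40 µV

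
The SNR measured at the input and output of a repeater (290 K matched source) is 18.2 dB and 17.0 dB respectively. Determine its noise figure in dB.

NF (dB) = SNR_in(dB) − SNR_out(dB) when the source is at T₀
NF = 18.2 − 17.0 = 1.2 dB

1.2 dB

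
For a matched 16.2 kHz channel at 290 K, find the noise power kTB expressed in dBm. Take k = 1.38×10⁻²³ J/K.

P_n = kTB = 1.38×10⁻²³ × 290 × 1.62×10⁴ = 6.48×10⁻¹⁷ W
In dBm: 10 log₁₀(6.48×10⁻¹⁷ / 10⁻³) = −131.9 dBm

−131.9 dBm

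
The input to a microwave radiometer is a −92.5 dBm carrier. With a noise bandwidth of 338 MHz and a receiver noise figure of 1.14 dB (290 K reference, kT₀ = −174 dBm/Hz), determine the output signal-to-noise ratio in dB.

−4.9 dB

Noise floor: N = −174 + 10 log₁₀(B) + NF
10 log₁₀(3.38×10⁸) = 85.29 dB
N = −174 + 85.29 + 1.14 = −87.57 dBm
SNR = P_sig − N = −92.5 − (−87.57) = −4.93 dB → −4.9 dB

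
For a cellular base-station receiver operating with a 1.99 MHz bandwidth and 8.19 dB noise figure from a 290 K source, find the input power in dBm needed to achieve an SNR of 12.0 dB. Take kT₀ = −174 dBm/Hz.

Sensitivity = −174 + 10 log₁₀(B) + NF + SNR_min
= −174 + 62.99 + 8.19 + 12.0
= −90.82 dBm → −90.8 dBm

−90.8 dBm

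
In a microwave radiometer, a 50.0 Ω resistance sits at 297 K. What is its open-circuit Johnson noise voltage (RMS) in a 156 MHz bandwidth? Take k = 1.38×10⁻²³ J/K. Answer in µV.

V_n = √(4kTRB)
4kTRB = 4 × 1.38×10⁻²³ × 297 × 5.00×10¹ × 1.56×10⁸ = 1.28×10⁻¹⁰ V²
V_n = √(1.28×10⁻¹⁰) = 1.13×10⁻⁵ V = 11.3 µV

11.3 µV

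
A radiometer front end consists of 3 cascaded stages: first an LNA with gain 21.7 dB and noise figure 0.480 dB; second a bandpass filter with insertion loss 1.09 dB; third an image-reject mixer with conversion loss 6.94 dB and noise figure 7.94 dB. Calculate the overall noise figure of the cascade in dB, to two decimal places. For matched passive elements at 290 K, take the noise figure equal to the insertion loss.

Convert to linear (a loss of L dB is a gain of −L dB): F_i = 10^(NF_i/10), G_i = 10^(G_i,dB/10)
  Stage 1: F_1 = 10^(0.480/10) = 1.117, G_1 = 10^(21.7/10) = 147.9
  Stage 2: F_2 = 10^(1.09/10) = 1.285, G_2 = 10^(−1.09/10) = 0.7780
  Stage 3: F_3 = 10^(7.94/10) = 6.223, G_3 = 10^(−6.94/10) = 0.2023
Friis cascade:
  F = 1.117 + (1.285 − 1)/147.9 + (6.223 − 1)/115.1 = 1.164
NF = 10 log₁₀(1.164) = 0.66 dB

0.66 dB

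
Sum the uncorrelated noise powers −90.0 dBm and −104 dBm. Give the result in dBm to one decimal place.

−89.8 dBm

Convert to linear, add, convert back:
P₁ = 1.00×10⁻¹² W, P₂ = 3.98×10⁻¹⁴ W
P_tot = 1.04×10⁻¹² W → 10 log₁₀(P_tot / 10⁻³) = −89.8 dBm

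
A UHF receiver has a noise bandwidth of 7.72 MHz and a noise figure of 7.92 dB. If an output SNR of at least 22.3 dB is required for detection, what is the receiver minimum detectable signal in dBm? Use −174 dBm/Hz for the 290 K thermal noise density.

Sensitivity = −174 + 10 log₁₀(B) + NF + SNR_min
= −174 + 68.88 + 7.92 + 22.3
= −74.90 dBm → −74.9 dBm

−74.9 dBm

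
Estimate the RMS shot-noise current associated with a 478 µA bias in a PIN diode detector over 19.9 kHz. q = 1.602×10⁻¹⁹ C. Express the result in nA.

1.75 nA

I_n = √(2qI·B)
2qI·B = 2 × 1.602×10⁻¹⁹ × 4.78×10⁻⁴ × 1.99×10⁴ = 3.05×10⁻¹⁸ A²
I_n = √(3.05×10⁻¹⁸) = 1.75×10⁻⁹ A = 1.75 nA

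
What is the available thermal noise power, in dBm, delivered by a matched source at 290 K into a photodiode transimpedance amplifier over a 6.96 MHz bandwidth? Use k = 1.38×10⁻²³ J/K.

−105.6 dBm

P_n = kTB = 1.38×10⁻²³ × 290 × 6.96×10⁶ = 2.79×10⁻¹⁴ W
In dBm: 10 log₁₀(2.79×10⁻¹⁴ / 10⁻³) = −105.6 dBm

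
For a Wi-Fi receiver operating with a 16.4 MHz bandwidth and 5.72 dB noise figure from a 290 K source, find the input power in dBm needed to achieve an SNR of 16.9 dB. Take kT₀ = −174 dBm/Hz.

Sensitivity = −174 + 10 log₁₀(B) + NF + SNR_min
= −174 + 72.15 + 5.72 + 16.9
= −79.23 dBm → −79.2 dBm

−79.2 dBm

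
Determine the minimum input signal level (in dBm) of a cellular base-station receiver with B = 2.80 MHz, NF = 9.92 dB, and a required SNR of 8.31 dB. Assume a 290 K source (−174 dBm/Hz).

Sensitivity = −174 + 10 log₁₀(B) + NF + SNR_min
= −174 + 64.47 + 9.92 + 8.31
= −91.30 dBm → −91.3 dBm

−91.3 dBm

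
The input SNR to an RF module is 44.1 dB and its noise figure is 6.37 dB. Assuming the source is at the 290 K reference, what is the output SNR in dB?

By definition F = SNR_in/SNR_out, so in dB: SNR_out = SNR_in − NF
SNR_out = 44.1 − 6.37 = 37.73 dB

37.73 dB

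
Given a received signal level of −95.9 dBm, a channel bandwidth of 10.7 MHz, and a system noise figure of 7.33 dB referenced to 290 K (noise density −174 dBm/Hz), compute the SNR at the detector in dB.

0.5 dB

Noise floor: N = −174 + 10 log₁₀(B) + NF
10 log₁₀(1.07×10⁷) = 70.29 dB
N = −174 + 70.29 + 7.33 = −96.38 dBm
SNR = P_sig − N = −95.9 − (−96.38) = 0.48 dB → 0.5 dB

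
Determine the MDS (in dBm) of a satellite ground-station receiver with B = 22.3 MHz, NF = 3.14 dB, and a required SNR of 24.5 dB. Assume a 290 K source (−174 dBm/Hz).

Sensitivity = −174 + 10 log₁₀(B) + NF + SNR_min
= −174 + 73.48 + 3.14 + 24.5
= −72.88 dBm → −72.9 dBm

−72.9 dBm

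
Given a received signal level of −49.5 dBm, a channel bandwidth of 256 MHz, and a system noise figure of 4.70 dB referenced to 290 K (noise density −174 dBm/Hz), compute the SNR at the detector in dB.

Noise floor: N = −174 + 10 log₁₀(B) + NF
10 log₁₀(2.56×10⁸) = 84.08 dB
N = −174 + 84.08 + 4.70 = −85.22 dBm
SNR = P_sig − N = −49.5 − (−85.22) = 35.72 dB → 35.7 dB

35.7 dB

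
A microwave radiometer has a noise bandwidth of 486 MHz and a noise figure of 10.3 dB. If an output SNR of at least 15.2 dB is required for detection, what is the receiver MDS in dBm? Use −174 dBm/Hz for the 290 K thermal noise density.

−61.6 dBm

Sensitivity = −174 + 10 log₁₀(B) + NF + SNR_min
= −174 + 86.87 + 10.3 + 15.2
= −61.63 dBm → −61.6 dBm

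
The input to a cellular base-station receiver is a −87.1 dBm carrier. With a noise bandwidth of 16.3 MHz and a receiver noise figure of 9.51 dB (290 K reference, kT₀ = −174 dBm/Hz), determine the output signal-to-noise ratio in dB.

5.3 dB

Noise floor: N = −174 + 10 log₁₀(B) + NF
10 log₁₀(1.63×10⁷) = 72.12 dB
N = −174 + 72.12 + 9.51 = −92.37 dBm
SNR = P_sig − N = −87.1 − (−92.37) = 5.27 dB → 5.3 dB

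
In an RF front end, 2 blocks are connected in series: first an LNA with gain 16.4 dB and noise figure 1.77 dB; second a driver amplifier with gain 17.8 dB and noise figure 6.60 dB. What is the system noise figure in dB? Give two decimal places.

2.00 dB

Convert to linear (a loss of L dB is a gain of −L dB): F_i = 10^(NF_i/10), G_i = 10^(G_i,dB/10)
  Stage 1: F_1 = 10^(1.77/10) = 1.503, G_1 = 10^(16.4/10) = 43.65
  Stage 2: F_2 = 10^(6.60/10) = 4.571, G_2 = 10^(17.8/10) = 60.26
Friis cascade:
  F = 1.503 + (4.571 − 1)/43.65 = 1.585
NF = 10 log₁₀(1.585) = 2.00 dB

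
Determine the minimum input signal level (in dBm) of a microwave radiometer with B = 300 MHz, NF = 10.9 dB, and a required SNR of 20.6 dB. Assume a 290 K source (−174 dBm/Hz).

−57.7 dBm

Sensitivity = −174 + 10 log₁₀(B) + NF + SNR_min
= −174 + 84.77 + 10.9 + 20.6
= −57.73 dBm → −57.7 dBm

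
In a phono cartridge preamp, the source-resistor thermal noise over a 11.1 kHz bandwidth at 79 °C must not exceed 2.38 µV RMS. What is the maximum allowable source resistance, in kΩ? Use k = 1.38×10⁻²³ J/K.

T = 79 °C + 273.15 = 352.15 K
Johnson–Nyquist: V_n = √(4kTRB) ⇒ R = V_n² / (4kTB)
4kTB = 4 × 1.38×10⁻²³ × 352.15 × 1.11×10⁴ = 2.16×10⁻¹⁶
R = (2.38×10⁻⁶)² / 2.16×10⁻¹⁶ = 2.63×10⁴ Ω = 26.3 kΩ

26.3 kΩ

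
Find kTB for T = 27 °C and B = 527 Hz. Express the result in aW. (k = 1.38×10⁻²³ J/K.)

2.18 aW

T = 27 °C + 273.15 = 300.15 K
P_n = kTB = 1.38×10⁻²³ × 300.15 × 5.27×10² = 2.18×10⁻¹⁸ W = 2.18 aW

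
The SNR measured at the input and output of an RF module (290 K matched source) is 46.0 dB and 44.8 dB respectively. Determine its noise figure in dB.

NF (dB) = SNR_in(dB) − SNR_out(dB) when the source is at T₀
NF = 46.0 − 44.8 = 1.2 dB

1.2 dB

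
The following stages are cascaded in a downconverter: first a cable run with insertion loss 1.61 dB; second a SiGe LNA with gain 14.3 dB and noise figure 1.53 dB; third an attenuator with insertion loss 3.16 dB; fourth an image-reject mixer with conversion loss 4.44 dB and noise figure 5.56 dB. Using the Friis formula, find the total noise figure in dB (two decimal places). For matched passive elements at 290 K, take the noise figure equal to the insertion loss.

3.82 dB

Convert to linear (a loss of L dB is a gain of −L dB): F_i = 10^(NF_i/10), G_i = 10^(G_i,dB/10)
  Stage 1: F_1 = 10^(1.61/10) = 1.449, G_1 = 10^(−1.61/10) = 0.6902
  Stage 2: F_2 = 10^(1.53/10) = 1.422, G_2 = 10^(14.3/10) = 26.92
  Stage 3: F_3 = 10^(3.16/10) = 2.070, G_3 = 10^(−3.16/10) = 0.4831
  Stage 4: F_4 = 10^(5.56/10) = 3.597, G_4 = 10^(−4.44/10) = 0.3597
Friis cascade:
  F = 1.449 + (1.422 − 1)/0.6902 + (2.070 − 1)/18.58 + (3.597 − 1)/8.974 = 2.408
NF = 10 log₁₀(2.408) = 3.82 dB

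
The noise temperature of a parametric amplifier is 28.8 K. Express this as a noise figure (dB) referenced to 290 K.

F = 1 + T_e/T₀ = 1 + 28.8/290 = 1.09931
NF = 10 log₁₀(1.09931) = 0.411 dB

0.411 dB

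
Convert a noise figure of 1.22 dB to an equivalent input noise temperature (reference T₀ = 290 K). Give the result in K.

94.1 K

F = 10^(1.22/10) = 1.32434
T_e = (F − 1)·T₀ = (1.32434 − 1) × 290 = 94.1 K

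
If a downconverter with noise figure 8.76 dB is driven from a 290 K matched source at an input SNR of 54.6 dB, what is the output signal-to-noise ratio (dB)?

45.84 dB

By definition F = SNR_in/SNR_out, so in dB: SNR_out = SNR_in − NF
SNR_out = 54.6 − 8.76 = 45.84 dB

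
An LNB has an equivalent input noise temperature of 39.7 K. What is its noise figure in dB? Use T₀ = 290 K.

0.557 dB

F = 1 + T_e/T₀ = 1 + 39.7/290 = 1.1369
NF = 10 log₁₀(1.1369) = 0.557 dB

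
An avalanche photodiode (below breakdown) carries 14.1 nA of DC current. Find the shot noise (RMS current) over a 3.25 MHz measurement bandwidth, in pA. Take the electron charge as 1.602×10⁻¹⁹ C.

121 pA

I_n = √(2qI·B)
2qI·B = 2 × 1.602×10⁻¹⁹ × 1.41×10⁻⁸ × 3.25×10⁶ = 1.47×10⁻²⁰ A²
I_n = √(1.47×10⁻²⁰) = 1.21×10⁻¹⁰ A = 121 pA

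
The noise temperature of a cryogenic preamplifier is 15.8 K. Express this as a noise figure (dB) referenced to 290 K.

0.230 dB

F = 1 + T_e/T₀ = 1 + 15.8/290 = 1.05448
NF = 10 log₁₀(1.05448) = 0.230 dB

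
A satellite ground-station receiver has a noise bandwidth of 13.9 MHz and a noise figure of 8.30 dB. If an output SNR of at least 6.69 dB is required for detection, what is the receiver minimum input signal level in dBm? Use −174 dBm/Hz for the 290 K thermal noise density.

−87.6 dBm

Sensitivity = −174 + 10 log₁₀(B) + NF + SNR_min
= −174 + 71.43 + 8.30 + 6.69
= −87.58 dBm → −87.6 dBm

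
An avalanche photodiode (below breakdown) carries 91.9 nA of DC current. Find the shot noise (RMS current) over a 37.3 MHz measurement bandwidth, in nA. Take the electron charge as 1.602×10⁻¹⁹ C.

I_n = √(2qI·B)
2qI·B = 2 × 1.602×10⁻¹⁹ × 9.19×10⁻⁸ × 3.73×10⁷ = 1.10×10⁻¹⁸ A²
I_n = √(1.10×10⁻¹⁸) = 1.05×10⁻⁹ A = 1.05 nA

1.05 nA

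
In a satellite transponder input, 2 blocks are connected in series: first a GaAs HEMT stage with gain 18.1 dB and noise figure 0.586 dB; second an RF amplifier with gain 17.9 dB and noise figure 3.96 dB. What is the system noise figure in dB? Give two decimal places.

Convert to linear (a loss of L dB is a gain of −L dB): F_i = 10^(NF_i/10), G_i = 10^(G_i,dB/10)
  Stage 1: F_1 = 10^(0.586/10) = 1.144, G_1 = 10^(18.1/10) = 64.57
  Stage 2: F_2 = 10^(3.96/10) = 2.489, G_2 = 10^(17.9/10) = 61.66
Friis cascade:
  F = 1.144 + (2.489 − 1)/64.57 = 1.168
NF = 10 log₁₀(1.168) = 0.67 dB

0.67 dB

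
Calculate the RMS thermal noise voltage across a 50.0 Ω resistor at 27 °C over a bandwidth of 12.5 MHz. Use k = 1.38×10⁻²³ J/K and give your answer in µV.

3.22 µV

T = 27 °C + 273.15 = 300.15 K
V_n = √(4kTRB)
4kTRB = 4 × 1.38×10⁻²³ × 300.15 × 5.00×10¹ × 1.25×10⁷ = 1.04×10⁻¹¹ V²
V_n = √(1.04×10⁻¹¹) = 3.22×10⁻⁶ V = 3.22 µV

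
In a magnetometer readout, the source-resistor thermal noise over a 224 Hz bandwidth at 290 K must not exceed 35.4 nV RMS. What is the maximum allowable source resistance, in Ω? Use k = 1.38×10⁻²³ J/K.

349 Ω

Johnson–Nyquist: V_n = √(4kTRB) ⇒ R = V_n² / (4kTB)
4kTB = 4 × 1.38×10⁻²³ × 290 × 2.24×10² = 3.59×10⁻¹⁸
R = (3.54×10⁻⁸)² / 3.59×10⁻¹⁸ = 3.49×10² Ω = 349 Ω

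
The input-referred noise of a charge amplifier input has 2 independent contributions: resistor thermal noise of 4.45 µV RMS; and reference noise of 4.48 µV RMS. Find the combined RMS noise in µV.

Uncorrelated sources add in power (mean-square): V_tot = √(ΣV_i²)
V_tot = √[(4.45×10⁻⁶)² + (4.48×10⁻⁶)²] = 6.31×10⁻⁶ V = 6.31 µV

6.31 µV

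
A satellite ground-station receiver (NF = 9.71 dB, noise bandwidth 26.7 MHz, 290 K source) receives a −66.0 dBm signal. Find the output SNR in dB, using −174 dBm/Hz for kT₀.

Noise floor: N = −174 + 10 log₁₀(B) + NF
10 log₁₀(2.67×10⁷) = 74.27 dB
N = −174 + 74.27 + 9.71 = −90.02 dBm
SNR = P_sig − N = −66.0 − (−90.02) = 24.02 dB → 24.0 dB

24.0 dB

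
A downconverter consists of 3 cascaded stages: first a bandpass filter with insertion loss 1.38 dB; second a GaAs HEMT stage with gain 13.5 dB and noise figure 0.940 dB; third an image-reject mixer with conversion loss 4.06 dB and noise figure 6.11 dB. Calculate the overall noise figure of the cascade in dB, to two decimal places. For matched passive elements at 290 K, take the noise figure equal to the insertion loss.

Convert to linear (a loss of L dB is a gain of −L dB): F_i = 10^(NF_i/10), G_i = 10^(G_i,dB/10)
  Stage 1: F_1 = 10^(1.38/10) = 1.374, G_1 = 10^(−1.38/10) = 0.7278
  Stage 2: F_2 = 10^(0.940/10) = 1.242, G_2 = 10^(13.5/10) = 22.39
  Stage 3: F_3 = 10^(6.11/10) = 4.083, G_3 = 10^(−4.06/10) = 0.3926
Friis cascade:
  F = 1.374 + (1.242 − 1)/0.7278 + (4.083 − 1)/16.29 = 1.895
NF = 10 log₁₀(1.895) = 2.78 dB

2.78 dB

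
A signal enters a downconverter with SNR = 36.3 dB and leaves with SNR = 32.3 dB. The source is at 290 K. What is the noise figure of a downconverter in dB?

NF (dB) = SNR_in(dB) − SNR_out(dB) when the source is at T₀
NF = 36.3 − 32.3 = 4.0 dB

4.0 dB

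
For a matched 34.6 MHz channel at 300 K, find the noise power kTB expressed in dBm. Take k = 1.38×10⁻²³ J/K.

P_n = kTB = 1.38×10⁻²³ × 300 × 3.46×10⁷ = 1.43×10⁻¹³ W
In dBm: 10 log₁₀(1.43×10⁻¹³ / 10⁻³) = −98.4 dBm

−98.4 dBm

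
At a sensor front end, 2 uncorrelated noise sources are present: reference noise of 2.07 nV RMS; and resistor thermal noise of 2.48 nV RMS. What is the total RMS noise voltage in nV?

Uncorrelated sources add in power (mean-square): V_tot = √(ΣV_i²)
V_tot = √[(2.07×10⁻⁹)² + (2.48×10⁻⁹)²] = 3.23×10⁻⁹ V = 3.23 nV

3.23 nV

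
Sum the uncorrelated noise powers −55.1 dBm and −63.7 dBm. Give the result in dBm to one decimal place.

Convert to linear, add, convert back:
P₁ = 3.09×10⁻⁹ W, P₂ = 4.27×10⁻¹⁰ W
P_tot = 3.52×10⁻⁹ W → 10 log₁₀(P_tot / 10⁻³) = −54.5 dBm

−54.5 dBm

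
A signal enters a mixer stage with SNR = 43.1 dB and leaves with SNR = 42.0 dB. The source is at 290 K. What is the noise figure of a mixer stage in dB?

1.1 dB

NF (dB) = SNR_in(dB) − SNR_out(dB) when the source is at T₀
NF = 43.1 − 42.0 = 1.1 dB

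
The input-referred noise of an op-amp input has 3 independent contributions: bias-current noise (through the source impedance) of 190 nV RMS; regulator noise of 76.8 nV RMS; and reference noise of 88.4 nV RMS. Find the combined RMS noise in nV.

Uncorrelated sources add in power (mean-square): V_tot = √(ΣV_i²)
V_tot = √[(1.90×10⁻⁷)² + (7.68×10⁻⁸)² + (8.84×10⁻⁸)²] = 2.23×10⁻⁷ V = 223 nV

223 nV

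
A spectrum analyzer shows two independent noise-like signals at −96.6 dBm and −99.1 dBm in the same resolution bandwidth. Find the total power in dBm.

Convert to linear, add, convert back:
P₁ = 2.19×10⁻¹³ W, P₂ = 1.23×10⁻¹³ W
P_tot = 3.42×10⁻¹³ W → 10 log₁₀(P_tot / 10⁻³) = −94.7 dBm

−94.7 dBm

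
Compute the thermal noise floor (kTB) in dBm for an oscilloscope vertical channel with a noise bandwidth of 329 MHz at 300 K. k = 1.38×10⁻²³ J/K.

−88.7 dBm

P_n = kTB = 1.38×10⁻²³ × 300 × 3.29×10⁸ = 1.36×10⁻¹² W
In dBm: 10 log₁₀(1.36×10⁻¹² / 10⁻³) = −88.7 dBm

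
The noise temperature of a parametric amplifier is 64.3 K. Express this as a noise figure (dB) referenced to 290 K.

F = 1 + T_e/T₀ = 1 + 64.3/290 = 1.22172
NF = 10 log₁₀(1.22172) = 0.870 dB

0.870 dB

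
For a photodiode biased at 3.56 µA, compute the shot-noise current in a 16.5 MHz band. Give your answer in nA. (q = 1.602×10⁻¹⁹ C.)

I_n = √(2qI·B)
2qI·B = 2 × 1.602×10⁻¹⁹ × 3.56×10⁻⁶ × 1.65×10⁷ = 1.88×10⁻¹⁷ A²
I_n = √(1.88×10⁻¹⁷) = 4.34×10⁻⁹ A = 4.34 nA

4.34 nA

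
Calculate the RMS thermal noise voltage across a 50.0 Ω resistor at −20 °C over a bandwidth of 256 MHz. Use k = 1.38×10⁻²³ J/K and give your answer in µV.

13.4 µV

T = −20 °C + 273.15 = 253.15 K
V_n = √(4kTRB)
4kTRB = 4 × 1.38×10⁻²³ × 253.15 × 5.00×10¹ × 2.56×10⁸ = 1.79×10⁻¹⁰ V²
V_n = √(1.79×10⁻¹⁰) = 1.34×10⁻⁵ V = 13.4 µV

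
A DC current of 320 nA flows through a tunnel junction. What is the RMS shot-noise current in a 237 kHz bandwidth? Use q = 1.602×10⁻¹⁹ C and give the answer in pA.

156 pA

I_n = √(2qI·B)
2qI·B = 2 × 1.602×10⁻¹⁹ × 3.20×10⁻⁷ × 2.37×10⁵ = 2.43×10⁻²⁰ A²
I_n = √(2.43×10⁻²⁰) = 1.56×10⁻¹⁰ A = 156 pA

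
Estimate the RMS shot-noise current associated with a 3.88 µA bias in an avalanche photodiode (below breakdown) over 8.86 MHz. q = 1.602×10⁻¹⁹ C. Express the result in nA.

3.32 nA

I_n = √(2qI·B)
2qI·B = 2 × 1.602×10⁻¹⁹ × 3.88×10⁻⁶ × 8.86×10⁶ = 1.10×10⁻¹⁷ A²
I_n = √(1.10×10⁻¹⁷) = 3.32×10⁻⁹ A = 3.32 nA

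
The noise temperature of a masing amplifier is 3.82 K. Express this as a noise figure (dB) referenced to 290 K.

F = 1 + T_e/T₀ = 1 + 3.82/290 = 1.01317
NF = 10 log₁₀(1.01317) = 0.057 dB

0.057 dB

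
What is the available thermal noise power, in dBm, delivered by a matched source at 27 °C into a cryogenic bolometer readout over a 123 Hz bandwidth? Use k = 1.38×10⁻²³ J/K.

−152.9 dBm

T = 27 °C + 273.15 = 300.15 K
P_n = kTB = 1.38×10⁻²³ × 300.15 × 1.23×10² = 5.09×10⁻¹⁹ W
In dBm: 10 log₁₀(5.09×10⁻¹⁹ / 10⁻³) = −152.9 dBm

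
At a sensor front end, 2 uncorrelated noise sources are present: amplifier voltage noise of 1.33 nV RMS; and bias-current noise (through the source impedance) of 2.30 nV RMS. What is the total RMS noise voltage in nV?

Uncorrelated sources add in power (mean-square): V_tot = √(ΣV_i²)
V_tot = √[(1.33×10⁻⁹)² + (2.30×10⁻⁹)²] = 2.66×10⁻⁹ V = 2.66 nV

2.66 nV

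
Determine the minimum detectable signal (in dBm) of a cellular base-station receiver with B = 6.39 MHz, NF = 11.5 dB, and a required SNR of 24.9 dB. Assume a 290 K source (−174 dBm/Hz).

−69.5 dBm

Sensitivity = −174 + 10 log₁₀(B) + NF + SNR_min
= −174 + 68.06 + 11.5 + 24.9
= −69.54 dBm → −69.5 dBm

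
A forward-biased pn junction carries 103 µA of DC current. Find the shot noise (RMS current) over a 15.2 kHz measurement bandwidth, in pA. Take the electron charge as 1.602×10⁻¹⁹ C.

I_n = √(2qI·B)
2qI·B = 2 × 1.602×10⁻¹⁹ × 1.03×10⁻⁴ × 1.52×10⁴ = 5.02×10⁻¹⁹ A²
I_n = √(5.02×10⁻¹⁹) = 7.08×10⁻¹⁰ A = 708 pA

708 pA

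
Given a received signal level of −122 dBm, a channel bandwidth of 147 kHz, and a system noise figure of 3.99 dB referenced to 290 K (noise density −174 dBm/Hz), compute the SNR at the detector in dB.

−3.7 dB

Noise floor: N = −174 + 10 log₁₀(B) + NF
10 log₁₀(1.47×10⁵) = 51.67 dB
N = −174 + 51.67 + 3.99 = −118.34 dBm
SNR = P_sig − N = −122 − (−118.34) = −3.66 dB → −3.7 dB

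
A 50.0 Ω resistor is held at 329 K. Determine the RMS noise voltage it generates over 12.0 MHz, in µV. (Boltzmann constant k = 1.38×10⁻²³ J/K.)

3.30 µV

V_n = √(4kTRB)
4kTRB = 4 × 1.38×10⁻²³ × 329 × 5.00×10¹ × 1.20×10⁷ = 1.09×10⁻¹¹ V²
V_n = √(1.09×10⁻¹¹) = 3.30×10⁻⁶ V = 3.30 µV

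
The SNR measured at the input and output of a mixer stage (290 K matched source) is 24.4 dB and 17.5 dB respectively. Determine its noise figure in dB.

6.9 dB

NF (dB) = SNR_in(dB) − SNR_out(dB) when the source is at T₀
NF = 24.4 − 17.5 = 6.9 dB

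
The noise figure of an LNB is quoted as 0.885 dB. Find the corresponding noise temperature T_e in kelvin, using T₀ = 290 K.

65.5 K

F = 10^(0.885/10) = 1.22603
T_e = (F − 1)·T₀ = (1.22603 − 1) × 290 = 65.5 K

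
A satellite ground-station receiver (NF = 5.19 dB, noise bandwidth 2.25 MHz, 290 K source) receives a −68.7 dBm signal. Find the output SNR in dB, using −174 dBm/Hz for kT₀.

Noise floor: N = −174 + 10 log₁₀(B) + NF
10 log₁₀(2.25×10⁶) = 63.52 dB
N = −174 + 63.52 + 5.19 = −105.29 dBm
SNR = P_sig − N = −68.7 − (−105.29) = 36.59 dB → 36.6 dB

36.6 dB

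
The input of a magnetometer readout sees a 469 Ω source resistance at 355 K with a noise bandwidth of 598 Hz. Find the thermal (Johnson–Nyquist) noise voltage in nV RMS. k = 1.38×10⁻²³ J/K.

V_n = √(4kTRB)
4kTRB = 4 × 1.38×10⁻²³ × 355 × 4.69×10² × 5.98×10² = 5.50×10⁻¹⁵ V²
V_n = √(5.50×10⁻¹⁵) = 7.41×10⁻⁸ V = 74.1 nV

74.1 nV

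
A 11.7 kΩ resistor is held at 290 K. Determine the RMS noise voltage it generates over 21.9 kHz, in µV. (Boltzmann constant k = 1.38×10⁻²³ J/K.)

2.03 µV

V_n = √(4kTRB)
4kTRB = 4 × 1.38×10⁻²³ × 290 × 1.17×10⁴ × 2.19×10⁴ = 4.10×10⁻¹² V²
V_n = √(4.10×10⁻¹²) = 2.03×10⁻⁶ V = 2.03 µV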